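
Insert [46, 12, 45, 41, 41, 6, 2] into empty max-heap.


Insert 46: [46]
Insert 12: [46, 12]
Insert 45: [46, 12, 45]
Insert 41: [46, 41, 45, 12]
Insert 41: [46, 41, 45, 12, 41]
Insert 6: [46, 41, 45, 12, 41, 6]
Insert 2: [46, 41, 45, 12, 41, 6, 2]

Final heap: [46, 41, 45, 12, 41, 6, 2]


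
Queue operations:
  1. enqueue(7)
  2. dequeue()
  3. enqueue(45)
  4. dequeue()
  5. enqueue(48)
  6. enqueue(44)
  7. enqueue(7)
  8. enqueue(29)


enqueue(7) -> [7]
dequeue()->7, []
enqueue(45) -> [45]
dequeue()->45, []
enqueue(48) -> [48]
enqueue(44) -> [48, 44]
enqueue(7) -> [48, 44, 7]
enqueue(29) -> [48, 44, 7, 29]

Final queue: [48, 44, 7, 29]


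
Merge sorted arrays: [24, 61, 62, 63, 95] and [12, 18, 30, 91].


Take 12 from B
Take 18 from B
Take 24 from A
Take 30 from B
Take 61 from A
Take 62 from A
Take 63 from A
Take 91 from B

Merged: [12, 18, 24, 30, 61, 62, 63, 91, 95]


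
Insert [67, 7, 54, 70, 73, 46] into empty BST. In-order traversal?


Insert 67: root
Insert 7: L from 67
Insert 54: L from 67 -> R from 7
Insert 70: R from 67
Insert 73: R from 67 -> R from 70
Insert 46: L from 67 -> R from 7 -> L from 54

In-order: [7, 46, 54, 67, 70, 73]


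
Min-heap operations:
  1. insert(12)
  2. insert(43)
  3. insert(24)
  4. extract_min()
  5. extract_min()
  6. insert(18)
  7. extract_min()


insert(12) -> [12]
insert(43) -> [12, 43]
insert(24) -> [12, 43, 24]
extract_min()->12, [24, 43]
extract_min()->24, [43]
insert(18) -> [18, 43]
extract_min()->18, [43]

Final heap: [43]


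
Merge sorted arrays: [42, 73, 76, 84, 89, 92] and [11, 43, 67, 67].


Take 11 from B
Take 42 from A
Take 43 from B
Take 67 from B
Take 67 from B

Merged: [11, 42, 43, 67, 67, 73, 76, 84, 89, 92]


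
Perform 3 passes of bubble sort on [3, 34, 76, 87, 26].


Initial: [3, 34, 76, 87, 26]
Pass 1: [3, 34, 76, 26, 87] (1 swaps)
Pass 2: [3, 34, 26, 76, 87] (1 swaps)
Pass 3: [3, 26, 34, 76, 87] (1 swaps)

After 3 passes: [3, 26, 34, 76, 87]


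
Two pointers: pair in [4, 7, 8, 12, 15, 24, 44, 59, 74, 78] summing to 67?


lo=0(4)+hi=9(78)=82
lo=0(4)+hi=8(74)=78
lo=0(4)+hi=7(59)=63
lo=1(7)+hi=7(59)=66
lo=2(8)+hi=7(59)=67

Yes: 8+59=67


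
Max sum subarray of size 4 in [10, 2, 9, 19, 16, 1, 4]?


[0:4]: 40
[1:5]: 46
[2:6]: 45
[3:7]: 40

Max: 46 at [1:5]


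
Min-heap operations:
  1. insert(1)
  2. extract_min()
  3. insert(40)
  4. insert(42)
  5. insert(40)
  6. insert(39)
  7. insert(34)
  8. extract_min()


insert(1) -> [1]
extract_min()->1, []
insert(40) -> [40]
insert(42) -> [40, 42]
insert(40) -> [40, 42, 40]
insert(39) -> [39, 40, 40, 42]
insert(34) -> [34, 39, 40, 42, 40]
extract_min()->34, [39, 40, 40, 42]

Final heap: [39, 40, 40, 42]


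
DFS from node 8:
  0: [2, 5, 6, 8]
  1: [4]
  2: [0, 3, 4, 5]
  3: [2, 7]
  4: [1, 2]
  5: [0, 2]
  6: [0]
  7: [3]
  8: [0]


Visit 8, push [0]
Visit 0, push [6, 5, 2]
Visit 2, push [5, 4, 3]
Visit 3, push [7]
Visit 7, push []
Visit 4, push [1]
Visit 1, push []
Visit 5, push []
Visit 6, push []

DFS order: [8, 0, 2, 3, 7, 4, 1, 5, 6]


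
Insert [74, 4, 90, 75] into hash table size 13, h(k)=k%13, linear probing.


Insert 74: h=9 -> slot 9
Insert 4: h=4 -> slot 4
Insert 90: h=12 -> slot 12
Insert 75: h=10 -> slot 10

Table: [None, None, None, None, 4, None, None, None, None, 74, 75, None, 90]


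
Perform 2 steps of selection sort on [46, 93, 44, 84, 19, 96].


Initial: [46, 93, 44, 84, 19, 96]
Step 1: min=19 at 4
  Swap: [19, 93, 44, 84, 46, 96]
Step 2: min=44 at 2
  Swap: [19, 44, 93, 84, 46, 96]

After 2 steps: [19, 44, 93, 84, 46, 96]


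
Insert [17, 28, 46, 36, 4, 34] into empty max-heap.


Insert 17: [17]
Insert 28: [28, 17]
Insert 46: [46, 17, 28]
Insert 36: [46, 36, 28, 17]
Insert 4: [46, 36, 28, 17, 4]
Insert 34: [46, 36, 34, 17, 4, 28]

Final heap: [46, 36, 34, 17, 4, 28]


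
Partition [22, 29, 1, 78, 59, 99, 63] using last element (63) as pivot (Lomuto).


Pivot: 63
  22 <= 63: advance i (no swap)
  29 <= 63: advance i (no swap)
  1 <= 63: advance i (no swap)
  59 <= 63: swap -> [22, 29, 1, 59, 78, 99, 63]
Place pivot at 4: [22, 29, 1, 59, 63, 99, 78]

Partitioned: [22, 29, 1, 59, 63, 99, 78]


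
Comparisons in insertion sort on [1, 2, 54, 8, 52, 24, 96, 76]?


Algorithm: insertion sort
Input: [1, 2, 54, 8, 52, 24, 96, 76]
Sorted: [1, 2, 8, 24, 52, 54, 76, 96]

12


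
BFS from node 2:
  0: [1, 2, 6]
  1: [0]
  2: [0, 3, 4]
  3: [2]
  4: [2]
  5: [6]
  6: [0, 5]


Visit 2, enqueue [0, 3, 4]
Visit 0, enqueue [1, 6]
Visit 3, enqueue []
Visit 4, enqueue []
Visit 1, enqueue []
Visit 6, enqueue [5]
Visit 5, enqueue []

BFS order: [2, 0, 3, 4, 1, 6, 5]


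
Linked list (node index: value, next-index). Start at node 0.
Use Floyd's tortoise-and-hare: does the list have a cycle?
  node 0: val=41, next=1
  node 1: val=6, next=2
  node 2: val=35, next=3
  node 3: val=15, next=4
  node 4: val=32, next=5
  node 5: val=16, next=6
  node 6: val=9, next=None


Floyd's tortoise (slow, +1) and hare (fast, +2):
  init: slow=0, fast=0
  step 1: slow=1, fast=2
  step 2: slow=2, fast=4
  step 3: slow=3, fast=6
  step 4: fast -> None, no cycle

Cycle: no


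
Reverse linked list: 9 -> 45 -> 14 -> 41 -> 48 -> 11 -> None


Step 1: curr=9, set curr.next=prev(None) | reversed so far: 9
Step 2: curr=45, set curr.next=prev(9) | reversed so far: 45 -> 9
Step 3: curr=14, set curr.next=prev(45) | reversed so far: 14 -> 45 -> 9
Step 4: curr=41, set curr.next=prev(14) | reversed so far: 41 -> 14 -> 45 -> 9
Step 5: curr=48, set curr.next=prev(41) | reversed so far: 48 -> 41 -> 14 -> 45 -> 9
Step 6: curr=11, set curr.next=prev(48) | reversed so far: 11 -> 48 -> 41 -> 14 -> 45 -> 9

11 -> 48 -> 41 -> 14 -> 45 -> 9 -> None


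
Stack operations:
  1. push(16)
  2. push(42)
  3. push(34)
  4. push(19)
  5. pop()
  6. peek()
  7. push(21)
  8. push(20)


push(16) -> [16]
push(42) -> [16, 42]
push(34) -> [16, 42, 34]
push(19) -> [16, 42, 34, 19]
pop()->19, [16, 42, 34]
peek()->34
push(21) -> [16, 42, 34, 21]
push(20) -> [16, 42, 34, 21, 20]

Final stack: [16, 42, 34, 21, 20]


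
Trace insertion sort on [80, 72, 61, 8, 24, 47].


Initial: [80, 72, 61, 8, 24, 47]
Insert 72: [72, 80, 61, 8, 24, 47]
Insert 61: [61, 72, 80, 8, 24, 47]
Insert 8: [8, 61, 72, 80, 24, 47]
Insert 24: [8, 24, 61, 72, 80, 47]
Insert 47: [8, 24, 47, 61, 72, 80]

Sorted: [8, 24, 47, 61, 72, 80]


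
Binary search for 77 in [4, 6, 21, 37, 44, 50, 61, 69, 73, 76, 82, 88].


Step 1: lo=0, hi=11, mid=5, val=50
Step 2: lo=6, hi=11, mid=8, val=73
Step 3: lo=9, hi=11, mid=10, val=82
Step 4: lo=9, hi=9, mid=9, val=76

Not found


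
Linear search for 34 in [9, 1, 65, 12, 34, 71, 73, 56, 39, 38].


i=0: 9!=34
i=1: 1!=34
i=2: 65!=34
i=3: 12!=34
i=4: 34==34 found!

Found at 4, 5 comps


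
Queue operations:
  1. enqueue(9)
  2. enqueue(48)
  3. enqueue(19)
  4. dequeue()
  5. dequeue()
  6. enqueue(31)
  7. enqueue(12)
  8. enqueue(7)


enqueue(9) -> [9]
enqueue(48) -> [9, 48]
enqueue(19) -> [9, 48, 19]
dequeue()->9, [48, 19]
dequeue()->48, [19]
enqueue(31) -> [19, 31]
enqueue(12) -> [19, 31, 12]
enqueue(7) -> [19, 31, 12, 7]

Final queue: [19, 31, 12, 7]


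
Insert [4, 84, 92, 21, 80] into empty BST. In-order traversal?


Insert 4: root
Insert 84: R from 4
Insert 92: R from 4 -> R from 84
Insert 21: R from 4 -> L from 84
Insert 80: R from 4 -> L from 84 -> R from 21

In-order: [4, 21, 80, 84, 92]


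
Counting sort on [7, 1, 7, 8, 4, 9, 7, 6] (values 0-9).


Input: [7, 1, 7, 8, 4, 9, 7, 6]
Counts: [0, 1, 0, 0, 1, 0, 1, 3, 1, 1]

Sorted: [1, 4, 6, 7, 7, 7, 8, 9]


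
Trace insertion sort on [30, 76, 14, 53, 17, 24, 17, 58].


Initial: [30, 76, 14, 53, 17, 24, 17, 58]
Insert 76: [30, 76, 14, 53, 17, 24, 17, 58]
Insert 14: [14, 30, 76, 53, 17, 24, 17, 58]
Insert 53: [14, 30, 53, 76, 17, 24, 17, 58]
Insert 17: [14, 17, 30, 53, 76, 24, 17, 58]
Insert 24: [14, 17, 24, 30, 53, 76, 17, 58]
Insert 17: [14, 17, 17, 24, 30, 53, 76, 58]
Insert 58: [14, 17, 17, 24, 30, 53, 58, 76]

Sorted: [14, 17, 17, 24, 30, 53, 58, 76]


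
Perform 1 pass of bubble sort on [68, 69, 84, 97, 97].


Initial: [68, 69, 84, 97, 97]
Pass 1: [68, 69, 84, 97, 97] (0 swaps)

After 1 pass: [68, 69, 84, 97, 97]


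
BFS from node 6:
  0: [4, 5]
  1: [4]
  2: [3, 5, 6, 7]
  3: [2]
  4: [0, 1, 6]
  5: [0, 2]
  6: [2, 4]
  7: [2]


Visit 6, enqueue [2, 4]
Visit 2, enqueue [3, 5, 7]
Visit 4, enqueue [0, 1]
Visit 3, enqueue []
Visit 5, enqueue []
Visit 7, enqueue []
Visit 0, enqueue []
Visit 1, enqueue []

BFS order: [6, 2, 4, 3, 5, 7, 0, 1]


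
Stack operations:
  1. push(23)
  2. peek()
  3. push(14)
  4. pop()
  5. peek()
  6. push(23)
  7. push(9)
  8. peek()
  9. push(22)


push(23) -> [23]
peek()->23
push(14) -> [23, 14]
pop()->14, [23]
peek()->23
push(23) -> [23, 23]
push(9) -> [23, 23, 9]
peek()->9
push(22) -> [23, 23, 9, 22]

Final stack: [23, 23, 9, 22]


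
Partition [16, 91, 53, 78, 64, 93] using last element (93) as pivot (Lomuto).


Pivot: 93
  16 <= 93: advance i (no swap)
  91 <= 93: advance i (no swap)
  53 <= 93: advance i (no swap)
  78 <= 93: advance i (no swap)
  64 <= 93: advance i (no swap)
Place pivot at 5: [16, 91, 53, 78, 64, 93]

Partitioned: [16, 91, 53, 78, 64, 93]


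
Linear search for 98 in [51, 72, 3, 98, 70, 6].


i=0: 51!=98
i=1: 72!=98
i=2: 3!=98
i=3: 98==98 found!

Found at 3, 4 comps


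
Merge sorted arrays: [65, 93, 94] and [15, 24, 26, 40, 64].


Take 15 from B
Take 24 from B
Take 26 from B
Take 40 from B
Take 64 from B

Merged: [15, 24, 26, 40, 64, 65, 93, 94]


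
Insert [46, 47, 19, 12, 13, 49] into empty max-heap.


Insert 46: [46]
Insert 47: [47, 46]
Insert 19: [47, 46, 19]
Insert 12: [47, 46, 19, 12]
Insert 13: [47, 46, 19, 12, 13]
Insert 49: [49, 46, 47, 12, 13, 19]

Final heap: [49, 46, 47, 12, 13, 19]


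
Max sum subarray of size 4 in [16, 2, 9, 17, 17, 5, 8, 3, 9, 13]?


[0:4]: 44
[1:5]: 45
[2:6]: 48
[3:7]: 47
[4:8]: 33
[5:9]: 25
[6:10]: 33

Max: 48 at [2:6]


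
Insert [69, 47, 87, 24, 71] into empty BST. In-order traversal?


Insert 69: root
Insert 47: L from 69
Insert 87: R from 69
Insert 24: L from 69 -> L from 47
Insert 71: R from 69 -> L from 87

In-order: [24, 47, 69, 71, 87]


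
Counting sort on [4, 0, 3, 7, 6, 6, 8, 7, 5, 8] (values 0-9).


Input: [4, 0, 3, 7, 6, 6, 8, 7, 5, 8]
Counts: [1, 0, 0, 1, 1, 1, 2, 2, 2, 0]

Sorted: [0, 3, 4, 5, 6, 6, 7, 7, 8, 8]


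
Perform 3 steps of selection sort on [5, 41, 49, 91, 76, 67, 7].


Initial: [5, 41, 49, 91, 76, 67, 7]
Step 1: min=5 at 0
  Swap: [5, 41, 49, 91, 76, 67, 7]
Step 2: min=7 at 6
  Swap: [5, 7, 49, 91, 76, 67, 41]
Step 3: min=41 at 6
  Swap: [5, 7, 41, 91, 76, 67, 49]

After 3 steps: [5, 7, 41, 91, 76, 67, 49]


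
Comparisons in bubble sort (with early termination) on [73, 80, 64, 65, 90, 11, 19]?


Algorithm: bubble sort (with early termination)
Input: [73, 80, 64, 65, 90, 11, 19]
Sorted: [11, 19, 64, 65, 73, 80, 90]

21


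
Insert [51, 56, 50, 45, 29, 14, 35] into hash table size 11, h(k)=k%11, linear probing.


Insert 51: h=7 -> slot 7
Insert 56: h=1 -> slot 1
Insert 50: h=6 -> slot 6
Insert 45: h=1, 1 probes -> slot 2
Insert 29: h=7, 1 probes -> slot 8
Insert 14: h=3 -> slot 3
Insert 35: h=2, 2 probes -> slot 4

Table: [None, 56, 45, 14, 35, None, 50, 51, 29, None, None]


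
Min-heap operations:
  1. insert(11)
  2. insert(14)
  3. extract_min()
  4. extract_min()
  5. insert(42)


insert(11) -> [11]
insert(14) -> [11, 14]
extract_min()->11, [14]
extract_min()->14, []
insert(42) -> [42]

Final heap: [42]


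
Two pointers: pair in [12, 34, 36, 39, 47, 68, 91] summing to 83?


lo=0(12)+hi=6(91)=103
lo=0(12)+hi=5(68)=80
lo=1(34)+hi=5(68)=102
lo=1(34)+hi=4(47)=81
lo=2(36)+hi=4(47)=83

Yes: 36+47=83


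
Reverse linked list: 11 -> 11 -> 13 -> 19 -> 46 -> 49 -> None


Step 1: curr=11, set curr.next=prev(None) | reversed so far: 11
Step 2: curr=11, set curr.next=prev(11) | reversed so far: 11 -> 11
Step 3: curr=13, set curr.next=prev(11) | reversed so far: 13 -> 11 -> 11
Step 4: curr=19, set curr.next=prev(13) | reversed so far: 19 -> 13 -> 11 -> 11
Step 5: curr=46, set curr.next=prev(19) | reversed so far: 46 -> 19 -> 13 -> 11 -> 11
Step 6: curr=49, set curr.next=prev(46) | reversed so far: 49 -> 46 -> 19 -> 13 -> 11 -> 11

49 -> 46 -> 19 -> 13 -> 11 -> 11 -> None


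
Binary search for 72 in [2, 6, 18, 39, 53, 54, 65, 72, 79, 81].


Step 1: lo=0, hi=9, mid=4, val=53
Step 2: lo=5, hi=9, mid=7, val=72

Found at index 7


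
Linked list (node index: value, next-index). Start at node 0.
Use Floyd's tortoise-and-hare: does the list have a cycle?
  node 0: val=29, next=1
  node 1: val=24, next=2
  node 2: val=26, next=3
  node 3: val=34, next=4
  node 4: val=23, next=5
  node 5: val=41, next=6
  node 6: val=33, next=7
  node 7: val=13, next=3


Floyd's tortoise (slow, +1) and hare (fast, +2):
  init: slow=0, fast=0
  step 1: slow=1, fast=2
  step 2: slow=2, fast=4
  step 3: slow=3, fast=6
  step 4: slow=4, fast=3
  step 5: slow=5, fast=5
  slow == fast at node 5: cycle detected

Cycle: yes


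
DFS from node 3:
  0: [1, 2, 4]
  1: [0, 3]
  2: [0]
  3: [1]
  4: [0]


Visit 3, push [1]
Visit 1, push [0]
Visit 0, push [4, 2]
Visit 2, push []
Visit 4, push []

DFS order: [3, 1, 0, 2, 4]


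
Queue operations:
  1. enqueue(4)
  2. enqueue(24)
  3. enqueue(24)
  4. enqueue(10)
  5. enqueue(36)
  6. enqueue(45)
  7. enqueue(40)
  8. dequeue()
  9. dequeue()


enqueue(4) -> [4]
enqueue(24) -> [4, 24]
enqueue(24) -> [4, 24, 24]
enqueue(10) -> [4, 24, 24, 10]
enqueue(36) -> [4, 24, 24, 10, 36]
enqueue(45) -> [4, 24, 24, 10, 36, 45]
enqueue(40) -> [4, 24, 24, 10, 36, 45, 40]
dequeue()->4, [24, 24, 10, 36, 45, 40]
dequeue()->24, [24, 10, 36, 45, 40]

Final queue: [24, 10, 36, 45, 40]


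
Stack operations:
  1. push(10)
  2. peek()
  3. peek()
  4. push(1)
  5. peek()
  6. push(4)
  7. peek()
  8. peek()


push(10) -> [10]
peek()->10
peek()->10
push(1) -> [10, 1]
peek()->1
push(4) -> [10, 1, 4]
peek()->4
peek()->4

Final stack: [10, 1, 4]


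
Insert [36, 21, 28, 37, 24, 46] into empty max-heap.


Insert 36: [36]
Insert 21: [36, 21]
Insert 28: [36, 21, 28]
Insert 37: [37, 36, 28, 21]
Insert 24: [37, 36, 28, 21, 24]
Insert 46: [46, 36, 37, 21, 24, 28]

Final heap: [46, 36, 37, 21, 24, 28]


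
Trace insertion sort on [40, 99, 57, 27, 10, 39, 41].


Initial: [40, 99, 57, 27, 10, 39, 41]
Insert 99: [40, 99, 57, 27, 10, 39, 41]
Insert 57: [40, 57, 99, 27, 10, 39, 41]
Insert 27: [27, 40, 57, 99, 10, 39, 41]
Insert 10: [10, 27, 40, 57, 99, 39, 41]
Insert 39: [10, 27, 39, 40, 57, 99, 41]
Insert 41: [10, 27, 39, 40, 41, 57, 99]

Sorted: [10, 27, 39, 40, 41, 57, 99]


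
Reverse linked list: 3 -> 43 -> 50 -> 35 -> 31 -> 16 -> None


Step 1: curr=3, set curr.next=prev(None) | reversed so far: 3
Step 2: curr=43, set curr.next=prev(3) | reversed so far: 43 -> 3
Step 3: curr=50, set curr.next=prev(43) | reversed so far: 50 -> 43 -> 3
Step 4: curr=35, set curr.next=prev(50) | reversed so far: 35 -> 50 -> 43 -> 3
Step 5: curr=31, set curr.next=prev(35) | reversed so far: 31 -> 35 -> 50 -> 43 -> 3
Step 6: curr=16, set curr.next=prev(31) | reversed so far: 16 -> 31 -> 35 -> 50 -> 43 -> 3

16 -> 31 -> 35 -> 50 -> 43 -> 3 -> None


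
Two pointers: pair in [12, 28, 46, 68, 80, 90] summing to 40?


lo=0(12)+hi=5(90)=102
lo=0(12)+hi=4(80)=92
lo=0(12)+hi=3(68)=80
lo=0(12)+hi=2(46)=58
lo=0(12)+hi=1(28)=40

Yes: 12+28=40


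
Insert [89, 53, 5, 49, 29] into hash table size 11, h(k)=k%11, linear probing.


Insert 89: h=1 -> slot 1
Insert 53: h=9 -> slot 9
Insert 5: h=5 -> slot 5
Insert 49: h=5, 1 probes -> slot 6
Insert 29: h=7 -> slot 7

Table: [None, 89, None, None, None, 5, 49, 29, None, 53, None]


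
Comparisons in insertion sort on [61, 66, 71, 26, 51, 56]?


Algorithm: insertion sort
Input: [61, 66, 71, 26, 51, 56]
Sorted: [26, 51, 56, 61, 66, 71]

13


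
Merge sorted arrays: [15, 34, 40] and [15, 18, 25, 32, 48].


Take 15 from A
Take 15 from B
Take 18 from B
Take 25 from B
Take 32 from B
Take 34 from A
Take 40 from A

Merged: [15, 15, 18, 25, 32, 34, 40, 48]


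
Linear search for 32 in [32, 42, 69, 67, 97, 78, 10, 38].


i=0: 32==32 found!

Found at 0, 1 comps


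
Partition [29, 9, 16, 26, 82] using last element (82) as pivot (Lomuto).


Pivot: 82
  29 <= 82: advance i (no swap)
  9 <= 82: advance i (no swap)
  16 <= 82: advance i (no swap)
  26 <= 82: advance i (no swap)
Place pivot at 4: [29, 9, 16, 26, 82]

Partitioned: [29, 9, 16, 26, 82]


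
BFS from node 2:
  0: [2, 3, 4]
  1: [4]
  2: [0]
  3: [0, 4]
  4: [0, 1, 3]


Visit 2, enqueue [0]
Visit 0, enqueue [3, 4]
Visit 3, enqueue []
Visit 4, enqueue [1]
Visit 1, enqueue []

BFS order: [2, 0, 3, 4, 1]


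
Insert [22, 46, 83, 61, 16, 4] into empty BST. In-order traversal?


Insert 22: root
Insert 46: R from 22
Insert 83: R from 22 -> R from 46
Insert 61: R from 22 -> R from 46 -> L from 83
Insert 16: L from 22
Insert 4: L from 22 -> L from 16

In-order: [4, 16, 22, 46, 61, 83]


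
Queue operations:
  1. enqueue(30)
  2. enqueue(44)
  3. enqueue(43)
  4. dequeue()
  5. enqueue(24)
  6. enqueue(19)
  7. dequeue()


enqueue(30) -> [30]
enqueue(44) -> [30, 44]
enqueue(43) -> [30, 44, 43]
dequeue()->30, [44, 43]
enqueue(24) -> [44, 43, 24]
enqueue(19) -> [44, 43, 24, 19]
dequeue()->44, [43, 24, 19]

Final queue: [43, 24, 19]


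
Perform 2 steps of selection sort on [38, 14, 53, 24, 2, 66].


Initial: [38, 14, 53, 24, 2, 66]
Step 1: min=2 at 4
  Swap: [2, 14, 53, 24, 38, 66]
Step 2: min=14 at 1
  Swap: [2, 14, 53, 24, 38, 66]

After 2 steps: [2, 14, 53, 24, 38, 66]


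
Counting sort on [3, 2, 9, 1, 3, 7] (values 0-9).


Input: [3, 2, 9, 1, 3, 7]
Counts: [0, 1, 1, 2, 0, 0, 0, 1, 0, 1]

Sorted: [1, 2, 3, 3, 7, 9]


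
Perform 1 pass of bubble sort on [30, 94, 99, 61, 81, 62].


Initial: [30, 94, 99, 61, 81, 62]
Pass 1: [30, 94, 61, 81, 62, 99] (3 swaps)

After 1 pass: [30, 94, 61, 81, 62, 99]


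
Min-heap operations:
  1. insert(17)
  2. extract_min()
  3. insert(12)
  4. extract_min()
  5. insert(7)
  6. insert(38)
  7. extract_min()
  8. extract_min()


insert(17) -> [17]
extract_min()->17, []
insert(12) -> [12]
extract_min()->12, []
insert(7) -> [7]
insert(38) -> [7, 38]
extract_min()->7, [38]
extract_min()->38, []

Final heap: []


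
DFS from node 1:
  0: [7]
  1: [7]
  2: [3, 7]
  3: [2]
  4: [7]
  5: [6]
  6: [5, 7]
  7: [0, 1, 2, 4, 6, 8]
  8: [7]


Visit 1, push [7]
Visit 7, push [8, 6, 4, 2, 0]
Visit 0, push []
Visit 2, push [3]
Visit 3, push []
Visit 4, push []
Visit 6, push [5]
Visit 5, push []
Visit 8, push []

DFS order: [1, 7, 0, 2, 3, 4, 6, 5, 8]


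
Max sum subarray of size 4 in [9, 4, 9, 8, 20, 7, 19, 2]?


[0:4]: 30
[1:5]: 41
[2:6]: 44
[3:7]: 54
[4:8]: 48

Max: 54 at [3:7]


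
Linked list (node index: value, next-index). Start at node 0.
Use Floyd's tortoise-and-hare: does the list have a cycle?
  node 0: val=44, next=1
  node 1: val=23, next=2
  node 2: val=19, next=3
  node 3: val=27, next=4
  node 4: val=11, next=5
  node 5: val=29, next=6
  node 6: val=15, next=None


Floyd's tortoise (slow, +1) and hare (fast, +2):
  init: slow=0, fast=0
  step 1: slow=1, fast=2
  step 2: slow=2, fast=4
  step 3: slow=3, fast=6
  step 4: fast -> None, no cycle

Cycle: no


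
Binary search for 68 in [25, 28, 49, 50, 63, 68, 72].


Step 1: lo=0, hi=6, mid=3, val=50
Step 2: lo=4, hi=6, mid=5, val=68

Found at index 5


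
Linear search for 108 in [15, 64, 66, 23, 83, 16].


i=0: 15!=108
i=1: 64!=108
i=2: 66!=108
i=3: 23!=108
i=4: 83!=108
i=5: 16!=108

Not found, 6 comps


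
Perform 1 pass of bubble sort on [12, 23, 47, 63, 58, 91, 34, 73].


Initial: [12, 23, 47, 63, 58, 91, 34, 73]
Pass 1: [12, 23, 47, 58, 63, 34, 73, 91] (3 swaps)

After 1 pass: [12, 23, 47, 58, 63, 34, 73, 91]


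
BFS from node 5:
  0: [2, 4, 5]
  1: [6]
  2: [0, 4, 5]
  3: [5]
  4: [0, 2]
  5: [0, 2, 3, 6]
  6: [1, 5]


Visit 5, enqueue [0, 2, 3, 6]
Visit 0, enqueue [4]
Visit 2, enqueue []
Visit 3, enqueue []
Visit 6, enqueue [1]
Visit 4, enqueue []
Visit 1, enqueue []

BFS order: [5, 0, 2, 3, 6, 4, 1]


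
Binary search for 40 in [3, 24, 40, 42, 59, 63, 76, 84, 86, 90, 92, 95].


Step 1: lo=0, hi=11, mid=5, val=63
Step 2: lo=0, hi=4, mid=2, val=40

Found at index 2


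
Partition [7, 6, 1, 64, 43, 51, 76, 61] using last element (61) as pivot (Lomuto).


Pivot: 61
  7 <= 61: advance i (no swap)
  6 <= 61: advance i (no swap)
  1 <= 61: advance i (no swap)
  43 <= 61: swap -> [7, 6, 1, 43, 64, 51, 76, 61]
  51 <= 61: swap -> [7, 6, 1, 43, 51, 64, 76, 61]
Place pivot at 5: [7, 6, 1, 43, 51, 61, 76, 64]

Partitioned: [7, 6, 1, 43, 51, 61, 76, 64]


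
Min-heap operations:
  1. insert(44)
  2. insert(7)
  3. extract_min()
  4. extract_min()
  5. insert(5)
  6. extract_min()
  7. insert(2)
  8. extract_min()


insert(44) -> [44]
insert(7) -> [7, 44]
extract_min()->7, [44]
extract_min()->44, []
insert(5) -> [5]
extract_min()->5, []
insert(2) -> [2]
extract_min()->2, []

Final heap: []


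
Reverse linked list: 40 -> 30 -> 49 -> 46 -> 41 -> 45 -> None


Step 1: curr=40, set curr.next=prev(None) | reversed so far: 40
Step 2: curr=30, set curr.next=prev(40) | reversed so far: 30 -> 40
Step 3: curr=49, set curr.next=prev(30) | reversed so far: 49 -> 30 -> 40
Step 4: curr=46, set curr.next=prev(49) | reversed so far: 46 -> 49 -> 30 -> 40
Step 5: curr=41, set curr.next=prev(46) | reversed so far: 41 -> 46 -> 49 -> 30 -> 40
Step 6: curr=45, set curr.next=prev(41) | reversed so far: 45 -> 41 -> 46 -> 49 -> 30 -> 40

45 -> 41 -> 46 -> 49 -> 30 -> 40 -> None


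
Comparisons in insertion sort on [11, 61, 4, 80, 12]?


Algorithm: insertion sort
Input: [11, 61, 4, 80, 12]
Sorted: [4, 11, 12, 61, 80]

7


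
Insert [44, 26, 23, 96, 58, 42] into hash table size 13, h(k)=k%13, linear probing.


Insert 44: h=5 -> slot 5
Insert 26: h=0 -> slot 0
Insert 23: h=10 -> slot 10
Insert 96: h=5, 1 probes -> slot 6
Insert 58: h=6, 1 probes -> slot 7
Insert 42: h=3 -> slot 3

Table: [26, None, None, 42, None, 44, 96, 58, None, None, 23, None, None]


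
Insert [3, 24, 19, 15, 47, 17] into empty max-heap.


Insert 3: [3]
Insert 24: [24, 3]
Insert 19: [24, 3, 19]
Insert 15: [24, 15, 19, 3]
Insert 47: [47, 24, 19, 3, 15]
Insert 17: [47, 24, 19, 3, 15, 17]

Final heap: [47, 24, 19, 3, 15, 17]


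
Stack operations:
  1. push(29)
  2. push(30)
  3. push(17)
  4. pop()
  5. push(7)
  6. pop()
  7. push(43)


push(29) -> [29]
push(30) -> [29, 30]
push(17) -> [29, 30, 17]
pop()->17, [29, 30]
push(7) -> [29, 30, 7]
pop()->7, [29, 30]
push(43) -> [29, 30, 43]

Final stack: [29, 30, 43]


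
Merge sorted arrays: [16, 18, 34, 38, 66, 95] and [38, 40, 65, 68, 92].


Take 16 from A
Take 18 from A
Take 34 from A
Take 38 from A
Take 38 from B
Take 40 from B
Take 65 from B
Take 66 from A
Take 68 from B
Take 92 from B

Merged: [16, 18, 34, 38, 38, 40, 65, 66, 68, 92, 95]


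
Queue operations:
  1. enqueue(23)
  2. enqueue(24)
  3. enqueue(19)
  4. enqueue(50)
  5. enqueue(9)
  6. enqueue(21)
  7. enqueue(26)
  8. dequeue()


enqueue(23) -> [23]
enqueue(24) -> [23, 24]
enqueue(19) -> [23, 24, 19]
enqueue(50) -> [23, 24, 19, 50]
enqueue(9) -> [23, 24, 19, 50, 9]
enqueue(21) -> [23, 24, 19, 50, 9, 21]
enqueue(26) -> [23, 24, 19, 50, 9, 21, 26]
dequeue()->23, [24, 19, 50, 9, 21, 26]

Final queue: [24, 19, 50, 9, 21, 26]


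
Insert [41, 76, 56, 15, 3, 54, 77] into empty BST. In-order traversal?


Insert 41: root
Insert 76: R from 41
Insert 56: R from 41 -> L from 76
Insert 15: L from 41
Insert 3: L from 41 -> L from 15
Insert 54: R from 41 -> L from 76 -> L from 56
Insert 77: R from 41 -> R from 76

In-order: [3, 15, 41, 54, 56, 76, 77]


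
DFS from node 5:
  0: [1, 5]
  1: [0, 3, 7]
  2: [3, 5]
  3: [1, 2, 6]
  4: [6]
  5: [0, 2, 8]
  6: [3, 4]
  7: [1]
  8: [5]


Visit 5, push [8, 2, 0]
Visit 0, push [1]
Visit 1, push [7, 3]
Visit 3, push [6, 2]
Visit 2, push []
Visit 6, push [4]
Visit 4, push []
Visit 7, push []
Visit 8, push []

DFS order: [5, 0, 1, 3, 2, 6, 4, 7, 8]


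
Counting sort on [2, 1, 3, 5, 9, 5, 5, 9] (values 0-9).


Input: [2, 1, 3, 5, 9, 5, 5, 9]
Counts: [0, 1, 1, 1, 0, 3, 0, 0, 0, 2]

Sorted: [1, 2, 3, 5, 5, 5, 9, 9]


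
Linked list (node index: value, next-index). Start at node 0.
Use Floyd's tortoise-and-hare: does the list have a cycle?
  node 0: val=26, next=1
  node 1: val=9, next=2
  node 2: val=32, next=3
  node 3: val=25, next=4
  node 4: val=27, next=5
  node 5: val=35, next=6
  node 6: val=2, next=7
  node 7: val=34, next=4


Floyd's tortoise (slow, +1) and hare (fast, +2):
  init: slow=0, fast=0
  step 1: slow=1, fast=2
  step 2: slow=2, fast=4
  step 3: slow=3, fast=6
  step 4: slow=4, fast=4
  slow == fast at node 4: cycle detected

Cycle: yes


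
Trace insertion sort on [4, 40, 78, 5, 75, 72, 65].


Initial: [4, 40, 78, 5, 75, 72, 65]
Insert 40: [4, 40, 78, 5, 75, 72, 65]
Insert 78: [4, 40, 78, 5, 75, 72, 65]
Insert 5: [4, 5, 40, 78, 75, 72, 65]
Insert 75: [4, 5, 40, 75, 78, 72, 65]
Insert 72: [4, 5, 40, 72, 75, 78, 65]
Insert 65: [4, 5, 40, 65, 72, 75, 78]

Sorted: [4, 5, 40, 65, 72, 75, 78]


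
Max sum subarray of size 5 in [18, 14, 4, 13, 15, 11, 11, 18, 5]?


[0:5]: 64
[1:6]: 57
[2:7]: 54
[3:8]: 68
[4:9]: 60

Max: 68 at [3:8]


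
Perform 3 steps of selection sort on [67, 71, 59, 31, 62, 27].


Initial: [67, 71, 59, 31, 62, 27]
Step 1: min=27 at 5
  Swap: [27, 71, 59, 31, 62, 67]
Step 2: min=31 at 3
  Swap: [27, 31, 59, 71, 62, 67]
Step 3: min=59 at 2
  Swap: [27, 31, 59, 71, 62, 67]

After 3 steps: [27, 31, 59, 71, 62, 67]


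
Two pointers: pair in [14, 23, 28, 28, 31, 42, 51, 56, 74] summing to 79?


lo=0(14)+hi=8(74)=88
lo=0(14)+hi=7(56)=70
lo=1(23)+hi=7(56)=79

Yes: 23+56=79


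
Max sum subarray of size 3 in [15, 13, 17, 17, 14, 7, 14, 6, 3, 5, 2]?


[0:3]: 45
[1:4]: 47
[2:5]: 48
[3:6]: 38
[4:7]: 35
[5:8]: 27
[6:9]: 23
[7:10]: 14
[8:11]: 10

Max: 48 at [2:5]


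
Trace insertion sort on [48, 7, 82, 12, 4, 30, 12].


Initial: [48, 7, 82, 12, 4, 30, 12]
Insert 7: [7, 48, 82, 12, 4, 30, 12]
Insert 82: [7, 48, 82, 12, 4, 30, 12]
Insert 12: [7, 12, 48, 82, 4, 30, 12]
Insert 4: [4, 7, 12, 48, 82, 30, 12]
Insert 30: [4, 7, 12, 30, 48, 82, 12]
Insert 12: [4, 7, 12, 12, 30, 48, 82]

Sorted: [4, 7, 12, 12, 30, 48, 82]


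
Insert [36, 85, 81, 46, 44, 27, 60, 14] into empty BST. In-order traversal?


Insert 36: root
Insert 85: R from 36
Insert 81: R from 36 -> L from 85
Insert 46: R from 36 -> L from 85 -> L from 81
Insert 44: R from 36 -> L from 85 -> L from 81 -> L from 46
Insert 27: L from 36
Insert 60: R from 36 -> L from 85 -> L from 81 -> R from 46
Insert 14: L from 36 -> L from 27

In-order: [14, 27, 36, 44, 46, 60, 81, 85]


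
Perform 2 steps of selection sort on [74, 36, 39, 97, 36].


Initial: [74, 36, 39, 97, 36]
Step 1: min=36 at 1
  Swap: [36, 74, 39, 97, 36]
Step 2: min=36 at 4
  Swap: [36, 36, 39, 97, 74]

After 2 steps: [36, 36, 39, 97, 74]


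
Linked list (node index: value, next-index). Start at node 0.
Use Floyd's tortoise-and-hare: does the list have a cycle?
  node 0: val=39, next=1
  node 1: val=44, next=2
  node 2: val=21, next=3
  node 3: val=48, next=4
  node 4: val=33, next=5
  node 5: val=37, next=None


Floyd's tortoise (slow, +1) and hare (fast, +2):
  init: slow=0, fast=0
  step 1: slow=1, fast=2
  step 2: slow=2, fast=4
  step 3: fast 4->5->None, no cycle

Cycle: no


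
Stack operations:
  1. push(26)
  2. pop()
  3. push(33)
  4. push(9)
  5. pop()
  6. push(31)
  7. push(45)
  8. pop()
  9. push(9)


push(26) -> [26]
pop()->26, []
push(33) -> [33]
push(9) -> [33, 9]
pop()->9, [33]
push(31) -> [33, 31]
push(45) -> [33, 31, 45]
pop()->45, [33, 31]
push(9) -> [33, 31, 9]

Final stack: [33, 31, 9]


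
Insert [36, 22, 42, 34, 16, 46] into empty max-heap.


Insert 36: [36]
Insert 22: [36, 22]
Insert 42: [42, 22, 36]
Insert 34: [42, 34, 36, 22]
Insert 16: [42, 34, 36, 22, 16]
Insert 46: [46, 34, 42, 22, 16, 36]

Final heap: [46, 34, 42, 22, 16, 36]


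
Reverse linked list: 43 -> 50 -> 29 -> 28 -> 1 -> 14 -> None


Step 1: curr=43, set curr.next=prev(None) | reversed so far: 43
Step 2: curr=50, set curr.next=prev(43) | reversed so far: 50 -> 43
Step 3: curr=29, set curr.next=prev(50) | reversed so far: 29 -> 50 -> 43
Step 4: curr=28, set curr.next=prev(29) | reversed so far: 28 -> 29 -> 50 -> 43
Step 5: curr=1, set curr.next=prev(28) | reversed so far: 1 -> 28 -> 29 -> 50 -> 43
Step 6: curr=14, set curr.next=prev(1) | reversed so far: 14 -> 1 -> 28 -> 29 -> 50 -> 43

14 -> 1 -> 28 -> 29 -> 50 -> 43 -> None


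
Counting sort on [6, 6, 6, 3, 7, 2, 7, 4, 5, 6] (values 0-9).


Input: [6, 6, 6, 3, 7, 2, 7, 4, 5, 6]
Counts: [0, 0, 1, 1, 1, 1, 4, 2, 0, 0]

Sorted: [2, 3, 4, 5, 6, 6, 6, 6, 7, 7]


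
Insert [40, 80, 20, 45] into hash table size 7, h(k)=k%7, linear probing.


Insert 40: h=5 -> slot 5
Insert 80: h=3 -> slot 3
Insert 20: h=6 -> slot 6
Insert 45: h=3, 1 probes -> slot 4

Table: [None, None, None, 80, 45, 40, 20]


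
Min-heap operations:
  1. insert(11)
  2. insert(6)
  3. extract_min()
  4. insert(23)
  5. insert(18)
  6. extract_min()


insert(11) -> [11]
insert(6) -> [6, 11]
extract_min()->6, [11]
insert(23) -> [11, 23]
insert(18) -> [11, 23, 18]
extract_min()->11, [18, 23]

Final heap: [18, 23]


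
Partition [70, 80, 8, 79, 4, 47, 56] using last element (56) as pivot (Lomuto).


Pivot: 56
  8 <= 56: swap -> [8, 80, 70, 79, 4, 47, 56]
  4 <= 56: swap -> [8, 4, 70, 79, 80, 47, 56]
  47 <= 56: swap -> [8, 4, 47, 79, 80, 70, 56]
Place pivot at 3: [8, 4, 47, 56, 80, 70, 79]

Partitioned: [8, 4, 47, 56, 80, 70, 79]


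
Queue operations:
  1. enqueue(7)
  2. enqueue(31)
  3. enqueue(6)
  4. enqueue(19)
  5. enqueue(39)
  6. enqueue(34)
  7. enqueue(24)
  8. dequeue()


enqueue(7) -> [7]
enqueue(31) -> [7, 31]
enqueue(6) -> [7, 31, 6]
enqueue(19) -> [7, 31, 6, 19]
enqueue(39) -> [7, 31, 6, 19, 39]
enqueue(34) -> [7, 31, 6, 19, 39, 34]
enqueue(24) -> [7, 31, 6, 19, 39, 34, 24]
dequeue()->7, [31, 6, 19, 39, 34, 24]

Final queue: [31, 6, 19, 39, 34, 24]


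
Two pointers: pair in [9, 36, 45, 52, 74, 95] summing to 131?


lo=0(9)+hi=5(95)=104
lo=1(36)+hi=5(95)=131

Yes: 36+95=131


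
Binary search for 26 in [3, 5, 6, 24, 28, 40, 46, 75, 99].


Step 1: lo=0, hi=8, mid=4, val=28
Step 2: lo=0, hi=3, mid=1, val=5
Step 3: lo=2, hi=3, mid=2, val=6
Step 4: lo=3, hi=3, mid=3, val=24

Not found


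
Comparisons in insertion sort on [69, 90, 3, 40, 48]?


Algorithm: insertion sort
Input: [69, 90, 3, 40, 48]
Sorted: [3, 40, 48, 69, 90]

9


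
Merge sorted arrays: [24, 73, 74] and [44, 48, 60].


Take 24 from A
Take 44 from B
Take 48 from B
Take 60 from B

Merged: [24, 44, 48, 60, 73, 74]


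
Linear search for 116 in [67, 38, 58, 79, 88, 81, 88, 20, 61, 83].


i=0: 67!=116
i=1: 38!=116
i=2: 58!=116
i=3: 79!=116
i=4: 88!=116
i=5: 81!=116
i=6: 88!=116
i=7: 20!=116
i=8: 61!=116
i=9: 83!=116

Not found, 10 comps


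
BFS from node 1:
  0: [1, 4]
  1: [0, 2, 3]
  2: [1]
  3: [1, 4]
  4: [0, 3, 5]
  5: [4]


Visit 1, enqueue [0, 2, 3]
Visit 0, enqueue [4]
Visit 2, enqueue []
Visit 3, enqueue []
Visit 4, enqueue [5]
Visit 5, enqueue []

BFS order: [1, 0, 2, 3, 4, 5]


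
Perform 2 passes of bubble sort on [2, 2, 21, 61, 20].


Initial: [2, 2, 21, 61, 20]
Pass 1: [2, 2, 21, 20, 61] (1 swaps)
Pass 2: [2, 2, 20, 21, 61] (1 swaps)

After 2 passes: [2, 2, 20, 21, 61]


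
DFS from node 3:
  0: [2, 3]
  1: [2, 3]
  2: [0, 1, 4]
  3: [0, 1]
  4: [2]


Visit 3, push [1, 0]
Visit 0, push [2]
Visit 2, push [4, 1]
Visit 1, push []
Visit 4, push []

DFS order: [3, 0, 2, 1, 4]


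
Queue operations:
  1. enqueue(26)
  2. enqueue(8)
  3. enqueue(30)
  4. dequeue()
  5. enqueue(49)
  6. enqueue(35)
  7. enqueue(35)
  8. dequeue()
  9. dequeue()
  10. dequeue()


enqueue(26) -> [26]
enqueue(8) -> [26, 8]
enqueue(30) -> [26, 8, 30]
dequeue()->26, [8, 30]
enqueue(49) -> [8, 30, 49]
enqueue(35) -> [8, 30, 49, 35]
enqueue(35) -> [8, 30, 49, 35, 35]
dequeue()->8, [30, 49, 35, 35]
dequeue()->30, [49, 35, 35]
dequeue()->49, [35, 35]

Final queue: [35, 35]


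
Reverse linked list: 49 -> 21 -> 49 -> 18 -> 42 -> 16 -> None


Step 1: curr=49, set curr.next=prev(None) | reversed so far: 49
Step 2: curr=21, set curr.next=prev(49) | reversed so far: 21 -> 49
Step 3: curr=49, set curr.next=prev(21) | reversed so far: 49 -> 21 -> 49
Step 4: curr=18, set curr.next=prev(49) | reversed so far: 18 -> 49 -> 21 -> 49
Step 5: curr=42, set curr.next=prev(18) | reversed so far: 42 -> 18 -> 49 -> 21 -> 49
Step 6: curr=16, set curr.next=prev(42) | reversed so far: 16 -> 42 -> 18 -> 49 -> 21 -> 49

16 -> 42 -> 18 -> 49 -> 21 -> 49 -> None


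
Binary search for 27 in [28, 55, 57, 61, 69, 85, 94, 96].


Step 1: lo=0, hi=7, mid=3, val=61
Step 2: lo=0, hi=2, mid=1, val=55
Step 3: lo=0, hi=0, mid=0, val=28

Not found


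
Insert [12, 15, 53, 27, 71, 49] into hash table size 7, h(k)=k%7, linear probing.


Insert 12: h=5 -> slot 5
Insert 15: h=1 -> slot 1
Insert 53: h=4 -> slot 4
Insert 27: h=6 -> slot 6
Insert 71: h=1, 1 probes -> slot 2
Insert 49: h=0 -> slot 0

Table: [49, 15, 71, None, 53, 12, 27]


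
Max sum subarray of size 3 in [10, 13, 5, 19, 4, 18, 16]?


[0:3]: 28
[1:4]: 37
[2:5]: 28
[3:6]: 41
[4:7]: 38

Max: 41 at [3:6]


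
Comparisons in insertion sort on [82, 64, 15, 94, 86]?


Algorithm: insertion sort
Input: [82, 64, 15, 94, 86]
Sorted: [15, 64, 82, 86, 94]

6


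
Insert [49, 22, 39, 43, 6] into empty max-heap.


Insert 49: [49]
Insert 22: [49, 22]
Insert 39: [49, 22, 39]
Insert 43: [49, 43, 39, 22]
Insert 6: [49, 43, 39, 22, 6]

Final heap: [49, 43, 39, 22, 6]


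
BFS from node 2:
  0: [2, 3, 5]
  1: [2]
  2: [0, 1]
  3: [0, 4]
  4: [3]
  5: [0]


Visit 2, enqueue [0, 1]
Visit 0, enqueue [3, 5]
Visit 1, enqueue []
Visit 3, enqueue [4]
Visit 5, enqueue []
Visit 4, enqueue []

BFS order: [2, 0, 1, 3, 5, 4]


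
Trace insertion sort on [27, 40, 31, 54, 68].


Initial: [27, 40, 31, 54, 68]
Insert 40: [27, 40, 31, 54, 68]
Insert 31: [27, 31, 40, 54, 68]
Insert 54: [27, 31, 40, 54, 68]
Insert 68: [27, 31, 40, 54, 68]

Sorted: [27, 31, 40, 54, 68]


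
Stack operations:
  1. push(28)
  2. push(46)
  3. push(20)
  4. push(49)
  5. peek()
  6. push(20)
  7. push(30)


push(28) -> [28]
push(46) -> [28, 46]
push(20) -> [28, 46, 20]
push(49) -> [28, 46, 20, 49]
peek()->49
push(20) -> [28, 46, 20, 49, 20]
push(30) -> [28, 46, 20, 49, 20, 30]

Final stack: [28, 46, 20, 49, 20, 30]


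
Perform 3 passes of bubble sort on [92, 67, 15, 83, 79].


Initial: [92, 67, 15, 83, 79]
Pass 1: [67, 15, 83, 79, 92] (4 swaps)
Pass 2: [15, 67, 79, 83, 92] (2 swaps)
Pass 3: [15, 67, 79, 83, 92] (0 swaps)

After 3 passes: [15, 67, 79, 83, 92]


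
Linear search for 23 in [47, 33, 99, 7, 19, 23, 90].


i=0: 47!=23
i=1: 33!=23
i=2: 99!=23
i=3: 7!=23
i=4: 19!=23
i=5: 23==23 found!

Found at 5, 6 comps


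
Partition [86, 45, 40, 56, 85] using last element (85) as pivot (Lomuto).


Pivot: 85
  45 <= 85: swap -> [45, 86, 40, 56, 85]
  40 <= 85: swap -> [45, 40, 86, 56, 85]
  56 <= 85: swap -> [45, 40, 56, 86, 85]
Place pivot at 3: [45, 40, 56, 85, 86]

Partitioned: [45, 40, 56, 85, 86]


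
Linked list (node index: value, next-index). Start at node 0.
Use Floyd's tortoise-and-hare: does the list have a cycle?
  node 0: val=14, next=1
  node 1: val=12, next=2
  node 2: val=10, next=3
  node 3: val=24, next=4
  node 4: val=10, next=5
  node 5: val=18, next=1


Floyd's tortoise (slow, +1) and hare (fast, +2):
  init: slow=0, fast=0
  step 1: slow=1, fast=2
  step 2: slow=2, fast=4
  step 3: slow=3, fast=1
  step 4: slow=4, fast=3
  step 5: slow=5, fast=5
  slow == fast at node 5: cycle detected

Cycle: yes


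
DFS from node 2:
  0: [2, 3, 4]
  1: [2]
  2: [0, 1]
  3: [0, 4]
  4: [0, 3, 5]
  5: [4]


Visit 2, push [1, 0]
Visit 0, push [4, 3]
Visit 3, push [4]
Visit 4, push [5]
Visit 5, push []
Visit 1, push []

DFS order: [2, 0, 3, 4, 5, 1]


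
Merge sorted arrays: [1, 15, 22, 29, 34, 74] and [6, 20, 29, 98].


Take 1 from A
Take 6 from B
Take 15 from A
Take 20 from B
Take 22 from A
Take 29 from A
Take 29 from B
Take 34 from A
Take 74 from A

Merged: [1, 6, 15, 20, 22, 29, 29, 34, 74, 98]


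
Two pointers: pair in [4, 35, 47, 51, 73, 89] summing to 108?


lo=0(4)+hi=5(89)=93
lo=1(35)+hi=5(89)=124
lo=1(35)+hi=4(73)=108

Yes: 35+73=108


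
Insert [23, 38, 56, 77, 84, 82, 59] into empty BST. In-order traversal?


Insert 23: root
Insert 38: R from 23
Insert 56: R from 23 -> R from 38
Insert 77: R from 23 -> R from 38 -> R from 56
Insert 84: R from 23 -> R from 38 -> R from 56 -> R from 77
Insert 82: R from 23 -> R from 38 -> R from 56 -> R from 77 -> L from 84
Insert 59: R from 23 -> R from 38 -> R from 56 -> L from 77

In-order: [23, 38, 56, 59, 77, 82, 84]


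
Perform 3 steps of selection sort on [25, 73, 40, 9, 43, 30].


Initial: [25, 73, 40, 9, 43, 30]
Step 1: min=9 at 3
  Swap: [9, 73, 40, 25, 43, 30]
Step 2: min=25 at 3
  Swap: [9, 25, 40, 73, 43, 30]
Step 3: min=30 at 5
  Swap: [9, 25, 30, 73, 43, 40]

After 3 steps: [9, 25, 30, 73, 43, 40]


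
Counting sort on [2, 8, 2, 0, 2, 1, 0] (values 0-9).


Input: [2, 8, 2, 0, 2, 1, 0]
Counts: [2, 1, 3, 0, 0, 0, 0, 0, 1, 0]

Sorted: [0, 0, 1, 2, 2, 2, 8]


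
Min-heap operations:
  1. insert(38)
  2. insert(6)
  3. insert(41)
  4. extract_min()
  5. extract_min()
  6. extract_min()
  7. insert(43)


insert(38) -> [38]
insert(6) -> [6, 38]
insert(41) -> [6, 38, 41]
extract_min()->6, [38, 41]
extract_min()->38, [41]
extract_min()->41, []
insert(43) -> [43]

Final heap: [43]


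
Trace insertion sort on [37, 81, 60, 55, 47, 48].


Initial: [37, 81, 60, 55, 47, 48]
Insert 81: [37, 81, 60, 55, 47, 48]
Insert 60: [37, 60, 81, 55, 47, 48]
Insert 55: [37, 55, 60, 81, 47, 48]
Insert 47: [37, 47, 55, 60, 81, 48]
Insert 48: [37, 47, 48, 55, 60, 81]

Sorted: [37, 47, 48, 55, 60, 81]


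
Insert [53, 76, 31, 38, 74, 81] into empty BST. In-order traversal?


Insert 53: root
Insert 76: R from 53
Insert 31: L from 53
Insert 38: L from 53 -> R from 31
Insert 74: R from 53 -> L from 76
Insert 81: R from 53 -> R from 76

In-order: [31, 38, 53, 74, 76, 81]


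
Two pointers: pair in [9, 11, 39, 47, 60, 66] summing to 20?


lo=0(9)+hi=5(66)=75
lo=0(9)+hi=4(60)=69
lo=0(9)+hi=3(47)=56
lo=0(9)+hi=2(39)=48
lo=0(9)+hi=1(11)=20

Yes: 9+11=20


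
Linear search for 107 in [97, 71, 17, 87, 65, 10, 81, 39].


i=0: 97!=107
i=1: 71!=107
i=2: 17!=107
i=3: 87!=107
i=4: 65!=107
i=5: 10!=107
i=6: 81!=107
i=7: 39!=107

Not found, 8 comps


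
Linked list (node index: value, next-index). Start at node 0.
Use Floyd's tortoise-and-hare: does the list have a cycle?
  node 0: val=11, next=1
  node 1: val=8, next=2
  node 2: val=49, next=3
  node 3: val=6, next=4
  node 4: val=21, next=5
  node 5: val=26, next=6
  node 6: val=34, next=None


Floyd's tortoise (slow, +1) and hare (fast, +2):
  init: slow=0, fast=0
  step 1: slow=1, fast=2
  step 2: slow=2, fast=4
  step 3: slow=3, fast=6
  step 4: fast -> None, no cycle

Cycle: no


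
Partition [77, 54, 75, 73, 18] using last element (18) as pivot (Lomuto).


Pivot: 18
Place pivot at 0: [18, 54, 75, 73, 77]

Partitioned: [18, 54, 75, 73, 77]


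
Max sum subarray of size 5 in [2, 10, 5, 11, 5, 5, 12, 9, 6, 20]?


[0:5]: 33
[1:6]: 36
[2:7]: 38
[3:8]: 42
[4:9]: 37
[5:10]: 52

Max: 52 at [5:10]


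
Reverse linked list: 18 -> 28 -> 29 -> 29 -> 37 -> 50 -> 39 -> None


Step 1: curr=18, set curr.next=prev(None) | reversed so far: 18
Step 2: curr=28, set curr.next=prev(18) | reversed so far: 28 -> 18
Step 3: curr=29, set curr.next=prev(28) | reversed so far: 29 -> 28 -> 18
Step 4: curr=29, set curr.next=prev(29) | reversed so far: 29 -> 29 -> 28 -> 18
Step 5: curr=37, set curr.next=prev(29) | reversed so far: 37 -> 29 -> 29 -> 28 -> 18
Step 6: curr=50, set curr.next=prev(37) | reversed so far: 50 -> 37 -> 29 -> 29 -> 28 -> 18
Step 7: curr=39, set curr.next=prev(50) | reversed so far: 39 -> 50 -> 37 -> 29 -> 29 -> 28 -> 18

39 -> 50 -> 37 -> 29 -> 29 -> 28 -> 18 -> None
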